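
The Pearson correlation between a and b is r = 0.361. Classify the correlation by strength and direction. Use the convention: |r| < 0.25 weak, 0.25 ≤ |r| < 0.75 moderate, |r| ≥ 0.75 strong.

r = 0.361 > 0 so the relationship is positive.
|r| = 0.361, which falls in the moderate range.

moderate positive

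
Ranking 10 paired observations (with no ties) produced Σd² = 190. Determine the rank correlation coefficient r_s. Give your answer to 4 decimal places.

ρ = 1 − 6Σd² / [n(n²−1)] = 1 − 6×190 / (10×99)
  = 1 − 1140/990 = 1 − 1.15152 ≈ -0.1515

-0.1515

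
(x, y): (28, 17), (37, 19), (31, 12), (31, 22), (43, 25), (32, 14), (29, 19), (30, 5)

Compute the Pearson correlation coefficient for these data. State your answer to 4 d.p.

n = 8, Σx = 261, Σy = 133, Σx² = 8689, Σy² = 2485, Σxy = 4457
nΣxy − ΣxΣy = 35656 − 34713 = 943
nΣx² − (Σx)² = 69512 − 68121 = 1391; nΣy² − (Σy)² = 19880 − 17689 = 2191
r = 943 / √(1391 × 2191) = 943 / 1745.7609 ≈ 0.5402

0.5402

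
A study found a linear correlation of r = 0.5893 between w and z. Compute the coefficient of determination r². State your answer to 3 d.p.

r² = (0.5893)² = 0.347

0.347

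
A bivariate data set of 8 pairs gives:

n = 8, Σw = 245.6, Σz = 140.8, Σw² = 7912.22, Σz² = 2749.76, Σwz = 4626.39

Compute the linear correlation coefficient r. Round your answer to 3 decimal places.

0.955

r = (nΣwz − ΣwΣz) / √[(nΣw² − (Σw)²)(nΣz² − (Σz)²)]
Numerator: 8×4626.39 − 245.6×140.8 = 2430.64
Denominator: √[(63297.76 − 60319.36)(21998.08 − 19824.64)] = √[2978.4 × 2173.44] = 2544.2826
r = 2430.64 / 2544.2826 ≈ 0.955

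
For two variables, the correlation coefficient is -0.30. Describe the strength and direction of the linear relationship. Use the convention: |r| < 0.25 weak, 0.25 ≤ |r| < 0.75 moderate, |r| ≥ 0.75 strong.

r = -0.30 < 0 so the relationship is negative.
|r| = 0.30, which falls in the moderate range.

moderate negative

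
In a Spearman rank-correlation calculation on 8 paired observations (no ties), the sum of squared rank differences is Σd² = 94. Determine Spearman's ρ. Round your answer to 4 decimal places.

ρ = 1 − 6Σd² / [n(n²−1)] = 1 − 6×94 / (8×63)
  = 1 − 564/504 = 1 − 1.11905 ≈ -0.1190

-0.1190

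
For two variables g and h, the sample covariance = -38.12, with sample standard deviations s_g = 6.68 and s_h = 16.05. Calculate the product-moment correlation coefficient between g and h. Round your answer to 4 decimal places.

r = Cov(g,h) / (s_g · s_h) = -38.12 / (6.68 × 16.05)
  = -38.12 / 107.2140 ≈ -0.3556

-0.3556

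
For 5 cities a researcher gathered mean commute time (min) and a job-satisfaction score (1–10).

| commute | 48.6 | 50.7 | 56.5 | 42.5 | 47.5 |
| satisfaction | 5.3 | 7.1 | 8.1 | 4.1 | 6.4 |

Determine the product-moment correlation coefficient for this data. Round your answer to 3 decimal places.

n = 5, Σx = 245.8, Σy = 31, Σx² = 12187.2, Σy² = 201.88, Σxy = 1553.45
nΣxy − ΣxΣy = 7767.25 − 7619.8 = 147.45
nΣx² − (Σx)² = 60936 − 60417.64 = 518.36; nΣy² − (Σy)² = 1009.4 − 961 = 48.4
r = 147.45 / √(518.36 × 48.4) = 147.45 / 158.3939 ≈ 0.931

0.931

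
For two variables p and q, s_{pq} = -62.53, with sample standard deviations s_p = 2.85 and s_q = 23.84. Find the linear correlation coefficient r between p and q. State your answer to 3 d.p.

-0.920

r = Cov(p,q) / (s_p · s_q) = -62.53 / (2.85 × 23.84)
  = -62.53 / 67.9440 ≈ -0.920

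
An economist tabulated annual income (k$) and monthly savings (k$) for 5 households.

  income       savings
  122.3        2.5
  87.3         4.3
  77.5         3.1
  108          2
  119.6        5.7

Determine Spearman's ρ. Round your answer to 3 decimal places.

Rank income: 5, 2, 1, 3, 4
Rank savings: 2, 4, 3, 1, 5
d = rank(income) − rank(savings): 3, -2, -2, 2, -1; Σd² = 22
ρ = 1 − 6Σd² / [n(n²−1)] = 1 − 6×22 / (5×24) = 1 − 132/120 ≈ -0.100

-0.100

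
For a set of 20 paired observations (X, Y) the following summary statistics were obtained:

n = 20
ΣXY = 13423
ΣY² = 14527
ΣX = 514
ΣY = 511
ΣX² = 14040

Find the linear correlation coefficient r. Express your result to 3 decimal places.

r = (nΣXY − ΣXΣY) / √[(nΣX² − (ΣX)²)(nΣY² − (ΣY)²)]
Numerator: 20×13423 − 514×511 = 5806
Denominator: √[(280800 − 264196)(290540 − 261121)] = √[16604 × 29419] = 22101.4270
r = 5806 / 22101.4270 ≈ 0.263

0.263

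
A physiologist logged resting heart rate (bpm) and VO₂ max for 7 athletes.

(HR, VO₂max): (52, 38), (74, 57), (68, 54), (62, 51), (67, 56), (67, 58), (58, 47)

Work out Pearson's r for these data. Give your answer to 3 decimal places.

0.930

n = 7, Σx = 448, Σy = 361, Σx² = 28990, Σy² = 18919, Σxy = 23392
nΣxy − ΣxΣy = 163744 − 161728 = 2016
nΣx² − (Σx)² = 202930 − 200704 = 2226; nΣy² − (Σy)² = 132433 − 130321 = 2112
r = 2016 / √(2226 × 2112) = 2016 / 2168.2509 ≈ 0.930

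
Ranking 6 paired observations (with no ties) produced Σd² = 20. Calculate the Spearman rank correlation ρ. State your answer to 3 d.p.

0.429

ρ = 1 − 6Σd² / [n(n²−1)] = 1 − 6×20 / (6×35)
  = 1 − 120/210 = 1 − 0.5714 ≈ 0.429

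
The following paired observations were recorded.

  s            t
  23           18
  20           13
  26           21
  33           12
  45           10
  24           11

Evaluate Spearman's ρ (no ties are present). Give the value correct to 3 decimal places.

-0.486

Rank s: 2, 1, 4, 5, 6, 3
Rank t: 5, 4, 6, 3, 1, 2
d = rank(s) − rank(t): -3, -3, -2, 2, 5, 1; Σd² = 52
ρ = 1 − 6Σd² / [n(n²−1)] = 1 − 6×52 / (6×35) = 1 − 312/210 ≈ -0.486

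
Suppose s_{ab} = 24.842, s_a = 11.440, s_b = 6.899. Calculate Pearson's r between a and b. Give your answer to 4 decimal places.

r = Cov(a,b) / (s_a · s_b) = 24.842 / (11.440 × 6.899)
  = 24.842 / 78.9246 ≈ 0.3148

0.3148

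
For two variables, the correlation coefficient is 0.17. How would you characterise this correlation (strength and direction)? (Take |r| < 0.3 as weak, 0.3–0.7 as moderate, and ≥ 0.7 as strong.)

r = 0.17 > 0 so the relationship is positive.
|r| = 0.17, which falls in the weak range.

weak positive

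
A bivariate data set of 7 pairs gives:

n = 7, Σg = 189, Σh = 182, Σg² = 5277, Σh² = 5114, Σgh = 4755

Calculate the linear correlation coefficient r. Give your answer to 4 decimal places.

r = (nΣgh − ΣgΣh) / √[(nΣg² − (Σg)²)(nΣh² − (Σh)²)]
Numerator: 7×4755 − 189×182 = -1113
Denominator: √[(36939 − 35721)(35798 − 33124)] = √[1218 × 2674] = 1804.6972
r = -1113 / 1804.6972 ≈ -0.6167

-0.6167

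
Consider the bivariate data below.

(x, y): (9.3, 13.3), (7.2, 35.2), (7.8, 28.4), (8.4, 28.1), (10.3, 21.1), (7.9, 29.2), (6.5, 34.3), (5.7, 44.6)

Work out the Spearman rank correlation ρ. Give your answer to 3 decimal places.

-0.929

Rank x: 7, 3, 4, 6, 8, 5, 2, 1
Rank y: 1, 7, 4, 3, 2, 5, 6, 8
d = rank(x) − rank(y): 6, -4, 0, 3, 6, 0, -4, -7; Σd² = 162
ρ = 1 − 6Σd² / [n(n²−1)] = 1 − 6×162 / (8×63) = 1 − 972/504 ≈ -0.929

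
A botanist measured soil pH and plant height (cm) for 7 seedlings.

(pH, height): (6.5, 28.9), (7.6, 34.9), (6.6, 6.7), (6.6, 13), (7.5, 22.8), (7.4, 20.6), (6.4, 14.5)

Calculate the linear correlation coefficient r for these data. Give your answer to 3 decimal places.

n = 7, Σx = 48.6, Σy = 141.4, Σx² = 339.1, Σy² = 3421.56, Σxy = 999.35
nΣxy − ΣxΣy = 6995.45 − 6872.04 = 123.41
nΣx² − (Σx)² = 2373.7 − 2361.96 = 11.74; nΣy² − (Σy)² = 23950.92 − 19993.96 = 3956.96
r = 123.41 / √(11.74 × 3956.96) = 123.41 / 215.5335 ≈ 0.573

0.573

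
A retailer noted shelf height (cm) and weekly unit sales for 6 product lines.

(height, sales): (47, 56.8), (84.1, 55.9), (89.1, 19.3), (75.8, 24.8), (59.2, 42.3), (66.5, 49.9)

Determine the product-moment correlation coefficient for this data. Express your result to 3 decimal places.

-0.558

n = 6, Σx = 421.7, Σy = 249, Σx² = 30893.15, Σy² = 11617.88, Σxy = 16792.77
nΣxy − ΣxΣy = 100756.62 − 105003.3 = -4246.68
nΣx² − (Σx)² = 185358.9 − 177830.89 = 7528.01; nΣy² − (Σy)² = 69707.28 − 62001 = 7706.28
r = -4246.68 / √(7528.01 × 7706.28) = -4246.68 / 7616.6235 ≈ -0.558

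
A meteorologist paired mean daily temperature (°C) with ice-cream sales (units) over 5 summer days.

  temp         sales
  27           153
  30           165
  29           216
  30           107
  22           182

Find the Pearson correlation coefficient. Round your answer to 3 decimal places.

n = 5, Σx = 138, Σy = 823, Σx² = 3854, Σy² = 141863, Σxy = 22559
nΣxy − ΣxΣy = 112795 − 113574 = -779
nΣx² − (Σx)² = 19270 − 19044 = 226; nΣy² − (Σy)² = 709315 − 677329 = 31986
r = -779 / √(226 × 31986) = -779 / 2688.6495 ≈ -0.290

-0.290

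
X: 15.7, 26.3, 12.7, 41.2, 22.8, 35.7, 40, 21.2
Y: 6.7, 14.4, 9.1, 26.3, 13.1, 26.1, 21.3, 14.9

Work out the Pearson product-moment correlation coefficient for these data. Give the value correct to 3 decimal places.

0.937

n = 8, ΣX = 215.6, ΣY = 131.9, ΣX² = 6640.68, ΣY² = 2555.27, ΣXY = 4081.37
nΣXY − ΣXΣY = 32650.96 − 28437.64 = 4213.32
nΣX² − (ΣX)² = 53125.44 − 46483.36 = 6642.08; nΣY² − (ΣY)² = 20442.16 − 17397.61 = 3044.55
r = 4213.32 / √(6642.08 × 3044.55) = 4213.32 / 4496.9039 ≈ 0.937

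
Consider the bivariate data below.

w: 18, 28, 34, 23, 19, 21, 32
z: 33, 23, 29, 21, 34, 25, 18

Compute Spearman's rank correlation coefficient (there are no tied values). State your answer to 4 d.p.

-0.5714

Rank w: 1, 5, 7, 4, 2, 3, 6
Rank z: 6, 3, 5, 2, 7, 4, 1
d = rank(w) − rank(z): -5, 2, 2, 2, -5, -1, 5; Σd² = 88
ρ = 1 − 6Σd² / [n(n²−1)] = 1 − 6×88 / (7×48) = 1 − 528/336 ≈ -0.5714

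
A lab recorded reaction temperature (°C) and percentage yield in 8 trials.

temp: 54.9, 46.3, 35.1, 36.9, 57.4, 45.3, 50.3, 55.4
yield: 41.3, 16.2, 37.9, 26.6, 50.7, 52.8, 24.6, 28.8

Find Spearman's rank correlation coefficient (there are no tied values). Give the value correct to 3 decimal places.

0.167

Rank temp: 6, 4, 1, 2, 8, 3, 5, 7
Rank yield: 6, 1, 5, 3, 7, 8, 2, 4
d = rank(temp) − rank(yield): 0, 3, -4, -1, 1, -5, 3, 3; Σd² = 70
ρ = 1 − 6Σd² / [n(n²−1)] = 1 − 6×70 / (8×63) = 1 − 420/504 ≈ 0.167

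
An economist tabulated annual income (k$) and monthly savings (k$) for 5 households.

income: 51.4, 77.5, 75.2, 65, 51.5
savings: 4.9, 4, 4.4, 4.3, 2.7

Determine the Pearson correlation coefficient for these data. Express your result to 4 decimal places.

n = 5, Σx = 320.6, Σy = 20.3, Σx² = 21180.5, Σy² = 85.15, Σxy = 1311.29
nΣxy − ΣxΣy = 6556.45 − 6508.18 = 48.27
nΣx² − (Σx)² = 105902.5 − 102784.36 = 3118.14; nΣy² − (Σy)² = 425.75 − 412.09 = 13.66
r = 48.27 / √(3118.14 × 13.66) = 48.27 / 206.3826 ≈ 0.2339

0.2339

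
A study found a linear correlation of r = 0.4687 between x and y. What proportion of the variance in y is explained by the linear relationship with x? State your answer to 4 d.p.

r² = (0.4687)² = 0.2197

0.2197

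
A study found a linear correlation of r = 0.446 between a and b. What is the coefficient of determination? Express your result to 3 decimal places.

r² = (0.446)² = 0.199

0.199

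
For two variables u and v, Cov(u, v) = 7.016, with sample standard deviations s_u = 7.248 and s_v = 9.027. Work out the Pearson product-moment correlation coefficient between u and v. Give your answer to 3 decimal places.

0.107

r = Cov(u,v) / (s_u · s_v) = 7.016 / (7.248 × 9.027)
  = 7.016 / 65.4277 ≈ 0.107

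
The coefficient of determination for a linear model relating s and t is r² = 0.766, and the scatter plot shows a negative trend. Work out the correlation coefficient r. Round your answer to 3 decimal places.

-0.875

|r| = √0.766 = 0.875
The association is negative, so r = −0.875.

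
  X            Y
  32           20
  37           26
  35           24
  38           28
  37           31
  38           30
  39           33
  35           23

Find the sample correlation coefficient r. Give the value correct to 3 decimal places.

0.919

n = 8, ΣX = 291, ΣY = 215, ΣX² = 10621, ΣY² = 5915, ΣXY = 7885
nΣXY − ΣXΣY = 63080 − 62565 = 515
nΣX² − (ΣX)² = 84968 − 84681 = 287; nΣY² − (ΣY)² = 47320 − 46225 = 1095
r = 515 / √(287 × 1095) = 515 / 560.5934 ≈ 0.919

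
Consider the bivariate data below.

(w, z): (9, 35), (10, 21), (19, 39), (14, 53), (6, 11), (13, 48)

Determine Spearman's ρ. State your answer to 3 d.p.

0.771

Rank w: 2, 3, 6, 5, 1, 4
Rank z: 3, 2, 4, 6, 1, 5
d = rank(w) − rank(z): -1, 1, 2, -1, 0, -1; Σd² = 8
ρ = 1 − 6Σd² / [n(n²−1)] = 1 − 6×8 / (6×35) = 1 − 48/210 ≈ 0.771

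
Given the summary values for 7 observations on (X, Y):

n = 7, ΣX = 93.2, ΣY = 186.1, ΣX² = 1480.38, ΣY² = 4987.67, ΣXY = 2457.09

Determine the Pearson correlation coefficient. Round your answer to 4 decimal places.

r = (nΣXY − ΣXΣY) / √[(nΣX² − (ΣX)²)(nΣY² − (ΣY)²)]
Numerator: 7×2457.09 − 93.2×186.1 = -144.89
Denominator: √[(10362.66 − 8686.24)(34913.69 − 34633.21)] = √[1676.42 × 280.48] = 685.7130
r = -144.89 / 685.7130 ≈ -0.2113

-0.2113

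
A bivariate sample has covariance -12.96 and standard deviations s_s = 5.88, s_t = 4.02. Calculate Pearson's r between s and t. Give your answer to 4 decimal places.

r = Cov(s,t) / (s_s · s_t) = -12.96 / (5.88 × 4.02)
  = -12.96 / 23.6376 ≈ -0.5483

-0.5483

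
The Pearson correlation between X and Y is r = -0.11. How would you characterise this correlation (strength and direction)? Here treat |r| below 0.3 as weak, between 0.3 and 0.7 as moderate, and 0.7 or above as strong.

weak negative

r = -0.11 < 0 so the relationship is negative.
|r| = 0.11, which falls in the weak range.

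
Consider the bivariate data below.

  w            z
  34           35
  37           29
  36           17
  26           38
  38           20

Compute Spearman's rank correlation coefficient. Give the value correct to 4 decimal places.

Rank w: 2, 4, 3, 1, 5
Rank z: 4, 3, 1, 5, 2
d = rank(w) − rank(z): -2, 1, 2, -4, 3; Σd² = 34
ρ = 1 − 6Σd² / [n(n²−1)] = 1 − 6×34 / (5×24) = 1 − 204/120 ≈ -0.7000

-0.7000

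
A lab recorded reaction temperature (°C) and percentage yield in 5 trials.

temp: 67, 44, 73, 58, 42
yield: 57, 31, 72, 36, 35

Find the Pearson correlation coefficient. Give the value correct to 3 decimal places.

n = 5, Σx = 284, Σy = 231, Σx² = 16882, Σy² = 11915, Σxy = 13997
nΣxy − ΣxΣy = 69985 − 65604 = 4381
nΣx² − (Σx)² = 84410 − 80656 = 3754; nΣy² − (Σy)² = 59575 − 53361 = 6214
r = 4381 / √(3754 × 6214) = 4381 / 4829.8402 ≈ 0.907

0.907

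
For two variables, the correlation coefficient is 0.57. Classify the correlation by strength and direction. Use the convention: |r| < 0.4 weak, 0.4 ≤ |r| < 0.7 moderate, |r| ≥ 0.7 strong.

moderate positive

r = 0.57 > 0 so the relationship is positive.
|r| = 0.57, which falls in the moderate range.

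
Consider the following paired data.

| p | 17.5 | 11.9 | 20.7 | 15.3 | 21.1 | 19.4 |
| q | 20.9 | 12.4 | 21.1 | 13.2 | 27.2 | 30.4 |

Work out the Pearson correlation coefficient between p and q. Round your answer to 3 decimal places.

0.826

n = 6, Σp = 105.9, Σq = 125.2, Σp² = 1932.01, Σq² = 2874.02, Σpq = 2315.72
nΣpq − ΣpΣq = 13894.32 − 13258.68 = 635.64
nΣp² − (Σp)² = 11592.06 − 11214.81 = 377.25; nΣq² − (Σq)² = 17244.12 − 15675.04 = 1569.08
r = 635.64 / √(377.25 × 1569.08) = 635.64 / 769.3734 ≈ 0.826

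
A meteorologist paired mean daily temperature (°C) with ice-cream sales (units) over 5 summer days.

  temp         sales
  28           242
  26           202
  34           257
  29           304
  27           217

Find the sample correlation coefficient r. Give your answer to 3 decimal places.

n = 5, Σx = 144, Σy = 1222, Σx² = 4186, Σy² = 304922, Σxy = 35441
nΣxy − ΣxΣy = 177205 − 175968 = 1237
nΣx² − (Σx)² = 20930 − 20736 = 194; nΣy² − (Σy)² = 1524610 − 1493284 = 31326
r = 1237 / √(194 × 31326) = 1237 / 2465.2067 ≈ 0.502

0.502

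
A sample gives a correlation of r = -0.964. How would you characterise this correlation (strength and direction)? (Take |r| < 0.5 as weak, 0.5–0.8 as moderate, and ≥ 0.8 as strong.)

r = -0.964 < 0 so the relationship is negative.
|r| = 0.964, which falls in the strong range.

strong negative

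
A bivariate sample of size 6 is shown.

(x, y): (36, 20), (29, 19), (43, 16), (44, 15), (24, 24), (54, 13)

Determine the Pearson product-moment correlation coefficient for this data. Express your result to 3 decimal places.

n = 6, Σx = 230, Σy = 107, Σx² = 9414, Σy² = 1987, Σxy = 3897
nΣxy − ΣxΣy = 23382 − 24610 = -1228
nΣx² − (Σx)² = 56484 − 52900 = 3584; nΣy² − (Σy)² = 11922 − 11449 = 473
r = -1228 / √(3584 × 473) = -1228 / 1302.0108 ≈ -0.943

-0.943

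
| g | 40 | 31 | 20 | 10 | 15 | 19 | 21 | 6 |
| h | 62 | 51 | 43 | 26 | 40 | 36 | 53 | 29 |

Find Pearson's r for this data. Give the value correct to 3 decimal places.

0.914

n = 8, Σg = 162, Σh = 340, Σg² = 4124, Σh² = 15516, Σgh = 7752
nΣgh − ΣgΣh = 62016 − 55080 = 6936
nΣg² − (Σg)² = 32992 − 26244 = 6748; nΣh² − (Σh)² = 124128 − 115600 = 8528
r = 6936 / √(6748 × 8528) = 6936 / 7585.9702 ≈ 0.914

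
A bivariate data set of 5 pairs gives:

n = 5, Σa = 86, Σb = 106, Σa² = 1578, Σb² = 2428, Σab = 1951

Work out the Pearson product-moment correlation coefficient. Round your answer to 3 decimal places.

0.956

r = (nΣab − ΣaΣb) / √[(nΣa² − (Σa)²)(nΣb² − (Σb)²)]
Numerator: 5×1951 − 86×106 = 639
Denominator: √[(7890 − 7396)(12140 − 11236)] = √[494 × 904] = 668.2634
r = 639 / 668.2634 ≈ 0.956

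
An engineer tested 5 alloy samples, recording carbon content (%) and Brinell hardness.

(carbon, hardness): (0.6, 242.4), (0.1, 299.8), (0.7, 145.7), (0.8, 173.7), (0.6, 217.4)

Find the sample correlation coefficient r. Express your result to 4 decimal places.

n = 5, Σx = 2.8, Σy = 1079, Σx² = 1.86, Σy² = 247300.74, Σxy = 546.81
nΣxy − ΣxΣy = 2734.05 − 3021.2 = -287.15
nΣx² − (Σx)² = 9.3 − 7.84 = 1.46; nΣy² − (Σy)² = 1236503.7 − 1164241 = 72262.7
r = -287.15 / √(1.46 × 72262.7) = -287.15 / 324.8131 ≈ -0.8840

-0.8840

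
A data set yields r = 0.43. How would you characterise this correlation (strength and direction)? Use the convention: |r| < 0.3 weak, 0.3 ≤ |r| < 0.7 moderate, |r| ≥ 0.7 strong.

moderate positive

r = 0.43 > 0 so the relationship is positive.
|r| = 0.43, which falls in the moderate range.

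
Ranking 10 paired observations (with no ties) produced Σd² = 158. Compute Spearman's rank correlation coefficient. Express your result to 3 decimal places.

ρ = 1 − 6Σd² / [n(n²−1)] = 1 − 6×158 / (10×99)
  = 1 − 948/990 = 1 − 0.9576 ≈ 0.042

0.042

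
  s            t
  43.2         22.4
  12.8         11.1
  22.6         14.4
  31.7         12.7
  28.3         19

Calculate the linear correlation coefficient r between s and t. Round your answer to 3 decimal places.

0.805

n = 5, Σs = 138.6, Σt = 79.6, Σs² = 4346.62, Σt² = 1354.62, Σst = 2375.49
nΣst − ΣsΣt = 11877.45 − 11032.56 = 844.89
nΣs² − (Σs)² = 21733.1 − 19209.96 = 2523.14; nΣt² − (Σt)² = 6773.1 − 6336.16 = 436.94
r = 844.89 / √(2523.14 × 436.94) = 844.89 / 1049.9813 ≈ 0.805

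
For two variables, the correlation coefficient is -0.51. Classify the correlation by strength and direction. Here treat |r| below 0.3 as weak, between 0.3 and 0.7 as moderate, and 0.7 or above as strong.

r = -0.51 < 0 so the relationship is negative.
|r| = 0.51, which falls in the moderate range.

moderate negative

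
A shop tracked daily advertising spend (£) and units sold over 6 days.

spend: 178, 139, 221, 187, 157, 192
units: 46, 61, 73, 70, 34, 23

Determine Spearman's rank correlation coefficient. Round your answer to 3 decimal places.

Rank spend: 3, 1, 6, 4, 2, 5
Rank units: 3, 4, 6, 5, 2, 1
d = rank(spend) − rank(units): 0, -3, 0, -1, 0, 4; Σd² = 26
ρ = 1 − 6Σd² / [n(n²−1)] = 1 − 6×26 / (6×35) = 1 − 156/210 ≈ 0.257

0.257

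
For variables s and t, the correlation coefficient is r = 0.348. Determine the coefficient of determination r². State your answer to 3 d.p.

0.121

r² = (0.348)² = 0.121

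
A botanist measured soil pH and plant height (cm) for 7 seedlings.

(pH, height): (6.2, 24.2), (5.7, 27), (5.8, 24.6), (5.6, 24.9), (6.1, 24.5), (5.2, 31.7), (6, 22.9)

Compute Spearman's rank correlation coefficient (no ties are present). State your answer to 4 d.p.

-0.8571

Rank pH: 7, 3, 4, 2, 6, 1, 5
Rank height: 2, 6, 4, 5, 3, 7, 1
d = rank(pH) − rank(height): 5, -3, 0, -3, 3, -6, 4; Σd² = 104
ρ = 1 − 6Σd² / [n(n²−1)] = 1 − 6×104 / (7×48) = 1 − 624/336 ≈ -0.8571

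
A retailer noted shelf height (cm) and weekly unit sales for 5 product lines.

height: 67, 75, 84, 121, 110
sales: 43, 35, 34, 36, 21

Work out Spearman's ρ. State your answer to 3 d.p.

Rank height: 1, 2, 3, 5, 4
Rank sales: 5, 3, 2, 4, 1
d = rank(height) − rank(sales): -4, -1, 1, 1, 3; Σd² = 28
ρ = 1 − 6Σd² / [n(n²−1)] = 1 − 6×28 / (5×24) = 1 − 168/120 ≈ -0.400

-0.400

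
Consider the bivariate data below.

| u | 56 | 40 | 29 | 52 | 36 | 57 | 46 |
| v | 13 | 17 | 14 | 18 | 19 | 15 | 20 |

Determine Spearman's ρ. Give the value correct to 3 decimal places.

Rank u: 6, 3, 1, 5, 2, 7, 4
Rank v: 1, 4, 2, 5, 6, 3, 7
d = rank(u) − rank(v): 5, -1, -1, 0, -4, 4, -3; Σd² = 68
ρ = 1 − 6Σd² / [n(n²−1)] = 1 − 6×68 / (7×48) = 1 − 408/336 ≈ -0.214

-0.214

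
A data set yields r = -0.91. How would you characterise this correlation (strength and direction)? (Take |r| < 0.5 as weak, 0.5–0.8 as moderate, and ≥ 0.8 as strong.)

strong negative

r = -0.91 < 0 so the relationship is negative.
|r| = 0.91, which falls in the strong range.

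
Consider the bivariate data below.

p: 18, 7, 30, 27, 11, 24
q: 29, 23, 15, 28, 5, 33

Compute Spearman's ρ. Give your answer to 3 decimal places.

0.143

Rank p: 3, 1, 6, 5, 2, 4
Rank q: 5, 3, 2, 4, 1, 6
d = rank(p) − rank(q): -2, -2, 4, 1, 1, -2; Σd² = 30
ρ = 1 − 6Σd² / [n(n²−1)] = 1 − 6×30 / (6×35) = 1 − 180/210 ≈ 0.143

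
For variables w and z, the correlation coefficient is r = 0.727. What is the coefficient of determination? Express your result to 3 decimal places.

0.529

r² = (0.727)² = 0.529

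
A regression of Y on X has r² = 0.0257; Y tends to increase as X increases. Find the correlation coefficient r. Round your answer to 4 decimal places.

0.1603

|r| = √0.0257 = 0.1603
The association is positive, so r = 0.1603.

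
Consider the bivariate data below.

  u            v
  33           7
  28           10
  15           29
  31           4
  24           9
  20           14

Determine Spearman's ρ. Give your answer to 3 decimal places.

-0.886

Rank u: 6, 4, 1, 5, 3, 2
Rank v: 2, 4, 6, 1, 3, 5
d = rank(u) − rank(v): 4, 0, -5, 4, 0, -3; Σd² = 66
ρ = 1 − 6Σd² / [n(n²−1)] = 1 − 6×66 / (6×35) = 1 − 396/210 ≈ -0.886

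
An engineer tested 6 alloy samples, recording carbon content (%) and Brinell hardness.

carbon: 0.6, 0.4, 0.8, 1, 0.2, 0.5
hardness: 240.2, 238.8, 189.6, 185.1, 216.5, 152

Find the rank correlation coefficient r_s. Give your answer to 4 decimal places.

-0.3143

Rank carbon: 4, 2, 5, 6, 1, 3
Rank hardness: 6, 5, 3, 2, 4, 1
d = rank(carbon) − rank(hardness): -2, -3, 2, 4, -3, 2; Σd² = 46
ρ = 1 − 6Σd² / [n(n²−1)] = 1 − 6×46 / (6×35) = 1 − 276/210 ≈ -0.3143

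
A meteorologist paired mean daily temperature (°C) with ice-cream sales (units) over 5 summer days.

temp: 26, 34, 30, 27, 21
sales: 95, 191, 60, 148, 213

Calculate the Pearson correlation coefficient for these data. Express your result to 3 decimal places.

n = 5, Σx = 138, Σy = 707, Σx² = 3902, Σy² = 116379, Σxy = 19233
nΣxy − ΣxΣy = 96165 − 97566 = -1401
nΣx² − (Σx)² = 19510 − 19044 = 466; nΣy² − (Σy)² = 581895 − 499849 = 82046
r = -1401 / √(466 × 82046) = -1401 / 6183.3192 ≈ -0.227

-0.227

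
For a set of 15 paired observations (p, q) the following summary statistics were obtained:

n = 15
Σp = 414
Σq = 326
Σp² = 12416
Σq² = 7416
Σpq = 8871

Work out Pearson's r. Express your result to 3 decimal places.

r = (nΣpq − ΣpΣq) / √[(nΣp² − (Σp)²)(nΣq² − (Σq)²)]
Numerator: 15×8871 − 414×326 = -1899
Denominator: √[(186240 − 171396)(111240 − 106276)] = √[14844 × 4964] = 8584.0326
r = -1899 / 8584.0326 ≈ -0.221

-0.221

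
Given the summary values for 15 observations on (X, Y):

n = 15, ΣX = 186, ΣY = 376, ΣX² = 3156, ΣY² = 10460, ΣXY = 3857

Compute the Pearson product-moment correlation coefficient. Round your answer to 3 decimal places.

r = (nΣXY − ΣXΣY) / √[(nΣX² − (ΣX)²)(nΣY² − (ΣY)²)]
Numerator: 15×3857 − 186×376 = -12081
Denominator: √[(47340 − 34596)(156900 − 141376)] = √[12744 × 15524] = 14065.4846
r = -12081 / 14065.4846 ≈ -0.859

-0.859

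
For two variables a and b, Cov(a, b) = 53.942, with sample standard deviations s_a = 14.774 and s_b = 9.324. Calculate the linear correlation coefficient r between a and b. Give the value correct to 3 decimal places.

0.392

r = Cov(a,b) / (s_a · s_b) = 53.942 / (14.774 × 9.324)
  = 53.942 / 137.7528 ≈ 0.392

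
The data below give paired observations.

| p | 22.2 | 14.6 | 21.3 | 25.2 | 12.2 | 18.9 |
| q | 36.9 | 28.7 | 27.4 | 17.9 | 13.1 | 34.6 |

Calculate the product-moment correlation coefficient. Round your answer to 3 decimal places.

n = 6, Σp = 114.4, Σq = 158.6, Σp² = 2300.78, Σq² = 4625.24, Σpq = 3086.66
nΣpq − ΣpΣq = 18519.96 − 18143.84 = 376.12
nΣp² − (Σp)² = 13804.68 − 13087.36 = 717.32; nΣq² − (Σq)² = 27751.44 − 25153.96 = 2597.48
r = 376.12 / √(717.32 × 2597.48) = 376.12 / 1364.9998 ≈ 0.276

0.276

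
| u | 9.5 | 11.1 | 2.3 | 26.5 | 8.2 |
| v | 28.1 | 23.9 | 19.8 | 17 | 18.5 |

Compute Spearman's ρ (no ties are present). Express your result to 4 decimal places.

-0.2000

Rank u: 3, 4, 1, 5, 2
Rank v: 5, 4, 3, 1, 2
d = rank(u) − rank(v): -2, 0, -2, 4, 0; Σd² = 24
ρ = 1 − 6Σd² / [n(n²−1)] = 1 − 6×24 / (5×24) = 1 − 144/120 ≈ -0.2000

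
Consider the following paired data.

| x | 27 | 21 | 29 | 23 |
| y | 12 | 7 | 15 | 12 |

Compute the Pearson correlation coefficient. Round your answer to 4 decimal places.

0.8808

n = 4, Σx = 100, Σy = 46, Σx² = 2540, Σy² = 562, Σxy = 1182
nΣxy − ΣxΣy = 4728 − 4600 = 128
nΣx² − (Σx)² = 10160 − 10000 = 160; nΣy² − (Σy)² = 2248 − 2116 = 132
r = 128 / √(160 × 132) = 128 / 145.3272 ≈ 0.8808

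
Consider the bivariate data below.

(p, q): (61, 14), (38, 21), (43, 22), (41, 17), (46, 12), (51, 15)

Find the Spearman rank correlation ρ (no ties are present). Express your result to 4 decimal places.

-0.6571

Rank p: 6, 1, 3, 2, 4, 5
Rank q: 2, 5, 6, 4, 1, 3
d = rank(p) − rank(q): 4, -4, -3, -2, 3, 2; Σd² = 58
ρ = 1 − 6Σd² / [n(n²−1)] = 1 − 6×58 / (6×35) = 1 − 348/210 ≈ -0.6571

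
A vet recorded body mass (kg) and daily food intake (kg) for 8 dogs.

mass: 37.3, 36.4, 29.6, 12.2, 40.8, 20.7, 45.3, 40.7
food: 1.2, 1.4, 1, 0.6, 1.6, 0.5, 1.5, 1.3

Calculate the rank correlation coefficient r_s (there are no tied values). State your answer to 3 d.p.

Rank mass: 5, 4, 3, 1, 7, 2, 8, 6
Rank food: 4, 6, 3, 2, 8, 1, 7, 5
d = rank(mass) − rank(food): 1, -2, 0, -1, -1, 1, 1, 1; Σd² = 10
ρ = 1 − 6Σd² / [n(n²−1)] = 1 − 6×10 / (8×63) = 1 − 60/504 ≈ 0.881

0.881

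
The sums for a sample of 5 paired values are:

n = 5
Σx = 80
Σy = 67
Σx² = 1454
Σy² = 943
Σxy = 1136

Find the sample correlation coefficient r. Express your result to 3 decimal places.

r = (nΣxy − ΣxΣy) / √[(nΣx² − (Σx)²)(nΣy² − (Σy)²)]
Numerator: 5×1136 − 80×67 = 320
Denominator: √[(7270 − 6400)(4715 − 4489)] = √[870 × 226] = 443.4185
r = 320 / 443.4185 ≈ 0.722

0.722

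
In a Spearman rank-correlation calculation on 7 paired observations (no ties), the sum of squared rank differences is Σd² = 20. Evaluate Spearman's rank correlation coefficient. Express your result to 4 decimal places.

0.6429

ρ = 1 − 6Σd² / [n(n²−1)] = 1 − 6×20 / (7×48)
  = 1 − 120/336 = 1 − 0.35714 ≈ 0.6429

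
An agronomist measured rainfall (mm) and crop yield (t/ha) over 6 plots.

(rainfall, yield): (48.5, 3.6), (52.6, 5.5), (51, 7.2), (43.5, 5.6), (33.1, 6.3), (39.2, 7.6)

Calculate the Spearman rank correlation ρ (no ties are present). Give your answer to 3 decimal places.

-0.429

Rank rainfall: 4, 6, 5, 3, 1, 2
Rank yield: 1, 2, 5, 3, 4, 6
d = rank(rainfall) − rank(yield): 3, 4, 0, 0, -3, -4; Σd² = 50
ρ = 1 − 6Σd² / [n(n²−1)] = 1 − 6×50 / (6×35) = 1 − 300/210 ≈ -0.429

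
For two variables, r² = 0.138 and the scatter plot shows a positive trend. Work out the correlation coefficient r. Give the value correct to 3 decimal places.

|r| = √0.138 = 0.371
The association is positive, so r = 0.371.

0.371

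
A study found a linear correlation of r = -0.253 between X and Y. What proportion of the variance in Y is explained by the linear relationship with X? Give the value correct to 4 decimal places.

0.0640

r² = (-0.253)² = 0.0640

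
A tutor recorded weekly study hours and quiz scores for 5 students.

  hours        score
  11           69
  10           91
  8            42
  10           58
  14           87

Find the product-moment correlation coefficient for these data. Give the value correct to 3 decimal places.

0.700

n = 5, Σx = 53, Σy = 347, Σx² = 581, Σy² = 25739, Σxy = 3803
nΣxy − ΣxΣy = 19015 − 18391 = 624
nΣx² − (Σx)² = 2905 − 2809 = 96; nΣy² − (Σy)² = 128695 − 120409 = 8286
r = 624 / √(96 × 8286) = 624 / 891.8834 ≈ 0.700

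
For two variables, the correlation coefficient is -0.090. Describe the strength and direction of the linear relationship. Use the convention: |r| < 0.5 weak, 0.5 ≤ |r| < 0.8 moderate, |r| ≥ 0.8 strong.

weak negative

r = -0.090 < 0 so the relationship is negative.
|r| = 0.090, which falls in the weak range.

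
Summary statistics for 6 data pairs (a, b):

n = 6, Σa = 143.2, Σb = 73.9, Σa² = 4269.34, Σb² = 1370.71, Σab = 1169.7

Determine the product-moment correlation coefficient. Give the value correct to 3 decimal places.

-0.949

r = (nΣab − ΣaΣb) / √[(nΣa² − (Σa)²)(nΣb² − (Σb)²)]
Numerator: 6×1169.7 − 143.2×73.9 = -3564.28
Denominator: √[(25616.04 − 20506.24)(8224.26 − 5461.21)] = √[5109.8 × 2763.05] = 3757.4769
r = -3564.28 / 3757.4769 ≈ -0.949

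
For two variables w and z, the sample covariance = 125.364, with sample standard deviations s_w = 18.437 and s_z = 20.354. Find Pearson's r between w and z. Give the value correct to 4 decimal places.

0.3341

r = Cov(w,z) / (s_w · s_z) = 125.364 / (18.437 × 20.354)
  = 125.364 / 375.2667 ≈ 0.3341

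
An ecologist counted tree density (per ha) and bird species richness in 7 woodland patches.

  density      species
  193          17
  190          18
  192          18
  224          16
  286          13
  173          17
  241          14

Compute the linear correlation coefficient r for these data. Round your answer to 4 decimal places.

n = 7, Σx = 1499, Σy = 113, Σx² = 330195, Σy² = 1847, Σxy = 23774
nΣxy − ΣxΣy = 166418 − 169387 = -2969
nΣx² − (Σx)² = 2311365 − 2247001 = 64364; nΣy² − (Σy)² = 12929 − 12769 = 160
r = -2969 / √(64364 × 160) = -2969 / 3209.0871 ≈ -0.9252

-0.9252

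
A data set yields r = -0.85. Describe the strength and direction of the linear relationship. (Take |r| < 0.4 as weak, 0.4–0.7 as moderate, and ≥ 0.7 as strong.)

r = -0.85 < 0 so the relationship is negative.
|r| = 0.85, which falls in the strong range.

strong negative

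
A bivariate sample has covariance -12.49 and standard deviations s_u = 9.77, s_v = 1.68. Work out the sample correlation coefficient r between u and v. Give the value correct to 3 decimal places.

r = Cov(u,v) / (s_u · s_v) = -12.49 / (9.77 × 1.68)
  = -12.49 / 16.4136 ≈ -0.761

-0.761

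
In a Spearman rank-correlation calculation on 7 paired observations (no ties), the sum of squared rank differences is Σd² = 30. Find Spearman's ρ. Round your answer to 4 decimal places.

0.4643

ρ = 1 − 6Σd² / [n(n²−1)] = 1 − 6×30 / (7×48)
  = 1 − 180/336 = 1 − 0.53571 ≈ 0.4643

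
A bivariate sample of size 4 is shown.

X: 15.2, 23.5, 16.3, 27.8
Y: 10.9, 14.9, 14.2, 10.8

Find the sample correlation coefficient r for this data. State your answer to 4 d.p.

n = 4, ΣX = 82.8, ΣY = 50.8, ΣX² = 1821.82, ΣY² = 659.1, ΣXY = 1047.53
nΣXY − ΣXΣY = 4190.12 − 4206.24 = -16.12
nΣX² − (ΣX)² = 7287.28 − 6855.84 = 431.44; nΣY² − (ΣY)² = 2636.4 − 2580.64 = 55.76
r = -16.12 / √(431.44 × 55.76) = -16.12 / 155.1035 ≈ -0.1039

-0.1039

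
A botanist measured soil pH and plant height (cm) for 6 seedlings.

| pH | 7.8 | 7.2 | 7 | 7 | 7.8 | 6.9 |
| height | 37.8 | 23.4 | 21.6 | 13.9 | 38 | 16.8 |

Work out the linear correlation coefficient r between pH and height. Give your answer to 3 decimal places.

0.971

n = 6, Σx = 43.7, Σy = 151.5, Σx² = 319.13, Σy² = 4362.41, Σxy = 1124.14
nΣxy − ΣxΣy = 6744.84 − 6620.55 = 124.29
nΣx² − (Σx)² = 1914.78 − 1909.69 = 5.09; nΣy² − (Σy)² = 26174.46 − 22952.25 = 3222.21
r = 124.29 / √(5.09 × 3222.21) = 124.29 / 128.0666 ≈ 0.971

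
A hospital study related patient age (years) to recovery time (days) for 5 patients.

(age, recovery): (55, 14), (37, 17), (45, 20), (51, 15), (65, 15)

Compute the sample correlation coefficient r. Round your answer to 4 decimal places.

n = 5, Σx = 253, Σy = 81, Σx² = 13245, Σy² = 1335, Σxy = 4039
nΣxy − ΣxΣy = 20195 − 20493 = -298
nΣx² − (Σx)² = 66225 − 64009 = 2216; nΣy² − (Σy)² = 6675 − 6561 = 114
r = -298 / √(2216 × 114) = -298 / 502.6172 ≈ -0.5929

-0.5929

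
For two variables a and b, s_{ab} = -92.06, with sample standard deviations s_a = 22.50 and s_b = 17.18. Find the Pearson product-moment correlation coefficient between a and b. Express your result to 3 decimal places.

-0.238

r = Cov(a,b) / (s_a · s_b) = -92.06 / (22.50 × 17.18)
  = -92.06 / 386.5500 ≈ -0.238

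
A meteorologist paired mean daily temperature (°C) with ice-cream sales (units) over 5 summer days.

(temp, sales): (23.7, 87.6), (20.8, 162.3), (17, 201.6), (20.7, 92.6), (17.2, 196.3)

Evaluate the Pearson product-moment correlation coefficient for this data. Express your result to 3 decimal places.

n = 5, Σx = 99.4, Σy = 740.4, Σx² = 2007.66, Σy² = 121766.06, Σxy = 14172.34
nΣxy − ΣxΣy = 70861.7 − 73595.76 = -2734.06
nΣx² − (Σx)² = 10038.3 − 9880.36 = 157.94; nΣy² − (Σy)² = 608830.3 − 548192.16 = 60638.14
r = -2734.06 / √(157.94 × 60638.14) = -2734.06 / 3094.7032 ≈ -0.883

-0.883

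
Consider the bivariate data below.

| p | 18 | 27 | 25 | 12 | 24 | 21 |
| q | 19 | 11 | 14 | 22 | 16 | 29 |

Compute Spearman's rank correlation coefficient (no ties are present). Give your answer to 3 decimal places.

-0.829

Rank p: 2, 6, 5, 1, 4, 3
Rank q: 4, 1, 2, 5, 3, 6
d = rank(p) − rank(q): -2, 5, 3, -4, 1, -3; Σd² = 64
ρ = 1 − 6Σd² / [n(n²−1)] = 1 − 6×64 / (6×35) = 1 − 384/210 ≈ -0.829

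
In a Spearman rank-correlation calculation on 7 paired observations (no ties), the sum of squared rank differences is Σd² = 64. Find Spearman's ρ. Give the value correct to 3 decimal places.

-0.143

ρ = 1 − 6Σd² / [n(n²−1)] = 1 − 6×64 / (7×48)
  = 1 − 384/336 = 1 − 1.1429 ≈ -0.143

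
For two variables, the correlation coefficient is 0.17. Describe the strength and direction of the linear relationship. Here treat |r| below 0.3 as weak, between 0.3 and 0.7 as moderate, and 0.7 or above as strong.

weak positive

r = 0.17 > 0 so the relationship is positive.
|r| = 0.17, which falls in the weak range.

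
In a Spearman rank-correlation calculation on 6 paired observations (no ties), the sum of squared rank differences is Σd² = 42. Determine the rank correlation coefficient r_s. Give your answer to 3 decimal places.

ρ = 1 − 6Σd² / [n(n²−1)] = 1 − 6×42 / (6×35)
  = 1 − 252/210 = 1 − 1.2000 ≈ -0.200

-0.200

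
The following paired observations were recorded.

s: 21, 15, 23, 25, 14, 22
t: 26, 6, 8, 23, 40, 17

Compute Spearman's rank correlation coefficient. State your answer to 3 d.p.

-0.257

Rank s: 3, 2, 5, 6, 1, 4
Rank t: 5, 1, 2, 4, 6, 3
d = rank(s) − rank(t): -2, 1, 3, 2, -5, 1; Σd² = 44
ρ = 1 − 6Σd² / [n(n²−1)] = 1 − 6×44 / (6×35) = 1 − 264/210 ≈ -0.257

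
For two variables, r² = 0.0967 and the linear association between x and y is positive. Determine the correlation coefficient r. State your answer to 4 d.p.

|r| = √0.0967 = 0.3110
The association is positive, so r = 0.3110.

0.3110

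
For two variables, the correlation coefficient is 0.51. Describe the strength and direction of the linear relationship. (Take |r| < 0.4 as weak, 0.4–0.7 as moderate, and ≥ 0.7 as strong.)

moderate positive

r = 0.51 > 0 so the relationship is positive.
|r| = 0.51, which falls in the moderate range.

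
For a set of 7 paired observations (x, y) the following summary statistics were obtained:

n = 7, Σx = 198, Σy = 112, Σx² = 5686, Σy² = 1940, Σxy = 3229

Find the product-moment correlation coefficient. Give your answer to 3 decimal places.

r = (nΣxy − ΣxΣy) / √[(nΣx² − (Σx)²)(nΣy² − (Σy)²)]
Numerator: 7×3229 − 198×112 = 427
Denominator: √[(39802 − 39204)(13580 − 12544)] = √[598 × 1036] = 787.1010
r = 427 / 787.1010 ≈ 0.542

0.542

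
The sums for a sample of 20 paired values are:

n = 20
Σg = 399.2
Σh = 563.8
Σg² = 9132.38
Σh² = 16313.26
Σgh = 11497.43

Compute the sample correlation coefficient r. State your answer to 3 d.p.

r = (nΣgh − ΣgΣh) / √[(nΣg² − (Σg)²)(nΣh² − (Σh)²)]
Numerator: 20×11497.43 − 399.2×563.8 = 4879.64
Denominator: √[(182647.6 − 159360.64)(326265.2 − 317870.44)] = √[23286.96 × 8394.76] = 13981.7181
r = 4879.64 / 13981.7181 ≈ 0.349

0.349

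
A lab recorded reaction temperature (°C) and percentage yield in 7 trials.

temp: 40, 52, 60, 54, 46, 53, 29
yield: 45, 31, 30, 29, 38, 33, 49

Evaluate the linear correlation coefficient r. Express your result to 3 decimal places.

n = 7, Σx = 334, Σy = 255, Σx² = 16586, Σy² = 9661, Σxy = 11696
nΣxy − ΣxΣy = 81872 − 85170 = -3298
nΣx² − (Σx)² = 116102 − 111556 = 4546; nΣy² − (Σy)² = 67627 − 65025 = 2602
r = -3298 / √(4546 × 2602) = -3298 / 3439.2866 ≈ -0.959

-0.959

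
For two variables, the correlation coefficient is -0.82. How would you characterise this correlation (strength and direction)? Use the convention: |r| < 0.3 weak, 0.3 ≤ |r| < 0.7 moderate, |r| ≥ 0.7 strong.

r = -0.82 < 0 so the relationship is negative.
|r| = 0.82, which falls in the strong range.

strong negative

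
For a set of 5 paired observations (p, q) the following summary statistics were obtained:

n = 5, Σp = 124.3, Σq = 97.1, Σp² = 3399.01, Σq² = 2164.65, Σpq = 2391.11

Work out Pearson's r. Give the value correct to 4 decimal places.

-0.0777

r = (nΣpq − ΣpΣq) / √[(nΣp² − (Σp)²)(nΣq² − (Σq)²)]
Numerator: 5×2391.11 − 124.3×97.1 = -113.98
Denominator: √[(16995.05 − 15450.49)(10823.25 − 9428.41)] = √[1544.56 × 1394.84] = 1467.7922
r = -113.98 / 1467.7922 ≈ -0.0777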